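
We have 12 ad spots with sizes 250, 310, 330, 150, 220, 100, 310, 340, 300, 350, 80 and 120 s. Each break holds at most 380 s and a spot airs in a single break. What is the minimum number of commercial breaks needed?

9

Total = 350 + 340 + 330 + 310 + 310 + 300 + 250 + 220 + 150 + 120 + 100 + 80 = 2860 s.
Lower bound: ⌈2860/380⌉ = 8 commercial breaks.
A packing using 9 commercial breaks:
  break 1: 350 = 350
  break 2: 340 = 340
  break 3: 330 = 330
  break 4: 310 = 310
  break 5: 310 = 310
  break 6: 300 + 80 = 380
  break 7: 250 + 120 = 370
  break 8: 220 + 150 = 370
  break 9: 100 = 100
No arrangement into 8 commercial breaks stays within capacity, so 9 is optimal.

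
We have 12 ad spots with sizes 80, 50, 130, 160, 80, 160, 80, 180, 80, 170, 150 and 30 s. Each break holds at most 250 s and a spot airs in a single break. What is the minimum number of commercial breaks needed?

6

Total = 180 + 170 + 160 + 160 + 150 + 130 + 80 + 80 + 80 + 80 + 50 + 30 = 1350 s.
Lower bound: ⌈1350/250⌉ = 6 commercial breaks.
A packing using 6 commercial breaks:
  break 1: 180 + 50 = 230
  break 2: 170 + 80 = 250
  break 3: 160 + 80 = 240
  break 4: 160 + 80 = 240
  break 5: 150 + 80 = 230
  break 6: 130 + 30 = 160
This matches the lower bound, so 6 is optimal.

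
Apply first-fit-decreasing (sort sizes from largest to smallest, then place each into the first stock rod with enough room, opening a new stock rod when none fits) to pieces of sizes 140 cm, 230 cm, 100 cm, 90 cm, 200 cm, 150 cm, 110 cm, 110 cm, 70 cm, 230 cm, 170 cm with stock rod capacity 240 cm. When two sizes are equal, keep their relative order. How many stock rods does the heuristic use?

Sorted descending: 230, 230, 200, 170, 150, 140, 110, 110, 100, 90, 70.
  230 → stock rod 1 (new)  [load 230/240]
  230 → stock rod 2 (new)  [load 230/240]
  200 → stock rod 3 (new)  [load 200/240]
  170 → stock rod 4 (new)  [load 170/240]
  150 → stock rod 5 (new)  [load 150/240]
  140 → stock rod 6 (new)  [load 140/240]
  110 → stock rod 7 (new)  [load 110/240]
  110 → stock rod 7  [load 220/240]
  100 → stock rod 6  [load 240/240]
  90 → stock rod 5  [load 240/240]
  70 → stock rod 4  [load 240/240]
7 stock rods opened.

7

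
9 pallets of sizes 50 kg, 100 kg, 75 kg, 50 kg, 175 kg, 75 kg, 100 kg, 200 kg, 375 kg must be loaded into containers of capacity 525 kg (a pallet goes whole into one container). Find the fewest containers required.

Total = 375 + 200 + 175 + 100 + 100 + 75 + 75 + 50 + 50 = 1200 kg.
Lower bound: ⌈1200/525⌉ = 3 containers.
A packing using 3 containers:
  container 1: 375 + 100 + 50 = 525
  container 2: 200 + 175 + 100 + 50 = 525
  container 3: 75 + 75 = 150
This matches the lower bound, so 3 is optimal.

3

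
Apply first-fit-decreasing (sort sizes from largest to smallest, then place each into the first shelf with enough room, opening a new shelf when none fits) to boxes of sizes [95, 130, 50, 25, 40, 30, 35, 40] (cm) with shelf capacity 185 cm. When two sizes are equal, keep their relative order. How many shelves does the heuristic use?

Sorted descending: 130, 95, 50, 40, 40, 35, 30, 25.
  130 → shelf 1 (new)  [load 130/185]
  95 → shelf 2 (new)  [load 95/185]
  50 → shelf 1  [load 180/185]
  40 → shelf 2  [load 135/185]
  40 → shelf 2  [load 175/185]
  35 → shelf 3 (new)  [load 35/185]
  30 → shelf 3  [load 65/185]
  25 → shelf 3  [load 90/185]
3 shelves opened.

3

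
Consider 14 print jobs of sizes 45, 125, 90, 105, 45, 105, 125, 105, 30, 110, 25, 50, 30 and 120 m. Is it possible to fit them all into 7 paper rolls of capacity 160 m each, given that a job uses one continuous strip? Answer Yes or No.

Total = 1110 m; ⌈1110/160⌉ = 7.
8 print jobs each exceed half the capacity and cannot share a roll, forcing at least 8 paper rolls.
At least 8 paper rolls are required, but only 7 are allowed.

No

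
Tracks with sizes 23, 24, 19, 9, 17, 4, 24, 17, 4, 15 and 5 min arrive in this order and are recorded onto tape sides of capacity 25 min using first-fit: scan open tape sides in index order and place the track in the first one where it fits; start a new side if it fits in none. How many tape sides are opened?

8

  23 → side 1 (new)  [load 23/25]
  24 → side 2 (new)  [load 24/25]
  19 → side 3 (new)  [load 19/25]
  9 → side 4 (new)  [load 9/25]
  17 → side 5 (new)  [load 17/25]
  4 → side 3  [load 23/25]
  24 → side 6 (new)  [load 24/25]
  17 → side 7 (new)  [load 17/25]
  4 → side 4  [load 13/25]
  15 → side 8 (new)  [load 15/25]
  5 → side 4  [load 18/25]
8 tape sides opened.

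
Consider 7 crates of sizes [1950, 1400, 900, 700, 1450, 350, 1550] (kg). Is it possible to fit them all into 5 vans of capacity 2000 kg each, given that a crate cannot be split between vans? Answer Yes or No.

A valid assignment using 5 vans:
  van 1: 1950 = 1950
  van 2: 1550 + 350 = 1900
  van 3: 1450 = 1450
  van 4: 1400 = 1400
  van 5: 900 + 700 = 1600
Every load is within 2000 kg, so 5 vans suffice.

Yes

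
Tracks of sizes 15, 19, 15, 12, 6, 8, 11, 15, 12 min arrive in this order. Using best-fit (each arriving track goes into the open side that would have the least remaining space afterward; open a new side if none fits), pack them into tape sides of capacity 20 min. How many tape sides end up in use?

7

  15 → side 1 (new)  [load 15/20]
  19 → side 2 (new)  [load 19/20]
  15 → side 3 (new)  [load 15/20]
  12 → side 4 (new)  [load 12/20]
  6 → side 4  [load 18/20]
  8 → side 5 (new)  [load 8/20]
  11 → side 5  [load 19/20]
  15 → side 6 (new)  [load 15/20]
  12 → side 7 (new)  [load 12/20]
7 tape sides opened.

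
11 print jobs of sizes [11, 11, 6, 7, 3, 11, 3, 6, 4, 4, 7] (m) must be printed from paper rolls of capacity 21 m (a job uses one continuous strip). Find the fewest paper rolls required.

Total = 11 + 11 + 11 + 7 + 7 + 6 + 6 + 4 + 4 + 3 + 3 = 73 m.
Lower bound: ⌈73/21⌉ = 4 paper rolls.
A packing using 4 paper rolls:
  roll 1: 11 + 7 + 3 = 21
  roll 2: 11 + 7 + 3 = 21
  roll 3: 11 + 6 + 4 = 21
  roll 4: 6 + 4 = 10
This matches the lower bound, so 4 is optimal.

4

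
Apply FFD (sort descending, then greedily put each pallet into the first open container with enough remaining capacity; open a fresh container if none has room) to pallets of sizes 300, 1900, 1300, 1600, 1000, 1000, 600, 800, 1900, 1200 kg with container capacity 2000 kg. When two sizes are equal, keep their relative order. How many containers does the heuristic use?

6

Sorted descending: 1900, 1900, 1600, 1300, 1200, 1000, 1000, 800, 600, 300.
  1900 → container 1 (new)  [load 1900/2000]
  1900 → container 2 (new)  [load 1900/2000]
  1600 → container 3 (new)  [load 1600/2000]
  1300 → container 4 (new)  [load 1300/2000]
  1200 → container 5 (new)  [load 1200/2000]
  1000 → container 6 (new)  [load 1000/2000]
  1000 → container 6  [load 2000/2000]
  800 → container 5  [load 2000/2000]
  600 → container 4  [load 1900/2000]
  300 → container 3  [load 1900/2000]
6 containers opened.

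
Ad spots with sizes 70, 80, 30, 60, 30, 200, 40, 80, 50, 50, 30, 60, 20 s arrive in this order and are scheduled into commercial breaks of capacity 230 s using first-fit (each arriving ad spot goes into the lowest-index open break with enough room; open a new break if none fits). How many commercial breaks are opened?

  70 → break 1 (new)  [load 70/230]
  80 → break 1  [load 150/230]
  30 → break 1  [load 180/230]
  60 → break 2 (new)  [load 60/230]
  30 → break 1  [load 210/230]
  200 → break 3 (new)  [load 200/230]
  40 → break 2  [load 100/230]
  80 → break 2  [load 180/230]
  50 → break 2  [load 230/230]
  50 → break 4 (new)  [load 50/230]
  30 → break 3  [load 230/230]
  60 → break 4  [load 110/230]
  20 → break 1  [load 230/230]
4 commercial breaks opened.

4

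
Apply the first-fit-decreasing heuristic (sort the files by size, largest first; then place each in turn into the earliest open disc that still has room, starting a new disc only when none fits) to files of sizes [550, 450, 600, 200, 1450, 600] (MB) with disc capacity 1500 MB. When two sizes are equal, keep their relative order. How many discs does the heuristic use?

Sorted descending: 1450, 600, 600, 550, 450, 200.
  1450 → disc 1 (new)  [load 1450/1500]
  600 → disc 2 (new)  [load 600/1500]
  600 → disc 2  [load 1200/1500]
  550 → disc 3 (new)  [load 550/1500]
  450 → disc 3  [load 1000/1500]
  200 → disc 2  [load 1400/1500]
3 discs opened.

3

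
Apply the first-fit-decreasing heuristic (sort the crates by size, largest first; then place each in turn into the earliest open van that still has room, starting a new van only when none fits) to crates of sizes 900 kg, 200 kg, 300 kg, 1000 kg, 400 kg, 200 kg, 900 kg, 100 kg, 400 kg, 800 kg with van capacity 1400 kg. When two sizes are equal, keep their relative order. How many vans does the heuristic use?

Sorted descending: 1000, 900, 900, 800, 400, 400, 300, 200, 200, 100.
  1000 → van 1 (new)  [load 1000/1400]
  900 → van 2 (new)  [load 900/1400]
  900 → van 3 (new)  [load 900/1400]
  800 → van 4 (new)  [load 800/1400]
  400 → van 1  [load 1400/1400]
  400 → van 2  [load 1300/1400]
  300 → van 3  [load 1200/1400]
  200 → van 3  [load 1400/1400]
  200 → van 4  [load 1000/1400]
  100 → van 2  [load 1400/1400]
4 vans opened.

4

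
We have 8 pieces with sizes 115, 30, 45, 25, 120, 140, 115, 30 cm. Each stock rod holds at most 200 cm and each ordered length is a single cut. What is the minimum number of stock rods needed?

Total = 140 + 120 + 115 + 115 + 45 + 30 + 30 + 25 = 620 cm.
Lower bound: ⌈620/200⌉ = 4 stock rods.
A packing using 4 stock rods:
  stock rod 1: 140 + 45 = 185
  stock rod 2: 120 + 30 + 30 = 180
  stock rod 3: 115 + 25 = 140
  stock rod 4: 115 = 115
This matches the lower bound, so 4 is optimal.

4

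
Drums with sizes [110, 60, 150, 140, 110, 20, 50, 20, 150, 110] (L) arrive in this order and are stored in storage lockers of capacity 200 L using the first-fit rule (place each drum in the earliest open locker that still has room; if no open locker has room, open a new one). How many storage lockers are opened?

  110 → locker 1 (new)  [load 110/200]
  60 → locker 1  [load 170/200]
  150 → locker 2 (new)  [load 150/200]
  140 → locker 3 (new)  [load 140/200]
  110 → locker 4 (new)  [load 110/200]
  20 → locker 1  [load 190/200]
  50 → locker 2  [load 200/200]
  20 → locker 3  [load 160/200]
  150 → locker 5 (new)  [load 150/200]
  110 → locker 6 (new)  [load 110/200]
6 storage lockers opened.

6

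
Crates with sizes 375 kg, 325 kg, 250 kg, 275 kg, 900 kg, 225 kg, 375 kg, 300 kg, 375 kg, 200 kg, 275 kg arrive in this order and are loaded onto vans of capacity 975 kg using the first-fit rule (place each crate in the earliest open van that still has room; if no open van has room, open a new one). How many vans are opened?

5

  375 → van 1 (new)  [load 375/975]
  325 → van 1  [load 700/975]
  250 → van 1  [load 950/975]
  275 → van 2 (new)  [load 275/975]
  900 → van 3 (new)  [load 900/975]
  225 → van 2  [load 500/975]
  375 → van 2  [load 875/975]
  300 → van 4 (new)  [load 300/975]
  375 → van 4  [load 675/975]
  200 → van 4  [load 875/975]
  275 → van 5 (new)  [load 275/975]
5 vans opened.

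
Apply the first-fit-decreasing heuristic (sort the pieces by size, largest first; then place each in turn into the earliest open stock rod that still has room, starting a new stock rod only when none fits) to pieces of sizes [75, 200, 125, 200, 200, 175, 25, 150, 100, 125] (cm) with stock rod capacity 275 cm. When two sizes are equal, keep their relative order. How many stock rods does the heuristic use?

Sorted descending: 200, 200, 200, 175, 150, 125, 125, 100, 75, 25.
  200 → stock rod 1 (new)  [load 200/275]
  200 → stock rod 2 (new)  [load 200/275]
  200 → stock rod 3 (new)  [load 200/275]
  175 → stock rod 4 (new)  [load 175/275]
  150 → stock rod 5 (new)  [load 150/275]
  125 → stock rod 5  [load 275/275]
  125 → stock rod 6 (new)  [load 125/275]
  100 → stock rod 4  [load 275/275]
  75 → stock rod 1  [load 275/275]
  25 → stock rod 2  [load 225/275]
6 stock rods opened.

6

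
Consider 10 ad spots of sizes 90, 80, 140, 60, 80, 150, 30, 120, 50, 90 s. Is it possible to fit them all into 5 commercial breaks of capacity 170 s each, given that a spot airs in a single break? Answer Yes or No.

No

Total = 890 s; ⌈890/170⌉ = 6.
At least 6 commercial breaks are required, but only 5 are allowed.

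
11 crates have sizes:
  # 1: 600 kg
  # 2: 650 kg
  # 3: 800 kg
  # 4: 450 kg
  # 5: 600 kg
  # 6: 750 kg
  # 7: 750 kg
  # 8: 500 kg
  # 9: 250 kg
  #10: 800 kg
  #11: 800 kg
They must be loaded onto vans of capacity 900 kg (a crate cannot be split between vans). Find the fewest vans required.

Total = 800 + 800 + 800 + 750 + 750 + 650 + 600 + 600 + 500 + 450 + 250 = 6950 kg.
Lower bound: ⌈6950/900⌉ = 8 vans.
Also, 9 crates each exceed 450 kg, and no two of those can share a van, so at least 9 vans are needed.
A packing using 10 vans:
  van 1: 800 = 800
  van 2: 800 = 800
  van 3: 800 = 800
  van 4: 750 = 750
  van 5: 750 = 750
  van 6: 650 + 250 = 900
  van 7: 600 = 600
  van 8: 600 = 600
  van 9: 500 = 500
  van 10: 450 = 450
No arrangement into 9 vans stays within capacity, so 10 is optimal.

10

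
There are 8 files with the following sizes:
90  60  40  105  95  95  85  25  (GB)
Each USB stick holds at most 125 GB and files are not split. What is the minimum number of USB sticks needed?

6

Total = 105 + 95 + 95 + 90 + 85 + 60 + 40 + 25 = 595 GB.
Lower bound: ⌈595/125⌉ = 5 USB sticks.
A packing using 6 USB sticks:
  USB stick 1: 105 = 105
  USB stick 2: 95 + 25 = 120
  USB stick 3: 95 = 95
  USB stick 4: 90 = 90
  USB stick 5: 85 + 40 = 125
  USB stick 6: 60 = 60
No arrangement into 5 USB sticks stays within capacity, so 6 is optimal.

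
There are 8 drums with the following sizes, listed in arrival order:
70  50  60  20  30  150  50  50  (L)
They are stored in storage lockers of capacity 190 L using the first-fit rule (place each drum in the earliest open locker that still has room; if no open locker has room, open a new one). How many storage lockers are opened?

3

  70 → locker 1 (new)  [load 70/190]
  50 → locker 1  [load 120/190]
  60 → locker 1  [load 180/190]
  20 → locker 2 (new)  [load 20/190]
  30 → locker 2  [load 50/190]
  150 → locker 3 (new)  [load 150/190]
  50 → locker 2  [load 100/190]
  50 → locker 2  [load 150/190]
3 storage lockers opened.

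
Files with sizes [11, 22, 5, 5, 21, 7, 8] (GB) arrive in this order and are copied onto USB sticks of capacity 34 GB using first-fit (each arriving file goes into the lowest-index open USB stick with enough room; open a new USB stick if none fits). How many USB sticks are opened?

  11 → USB stick 1 (new)  [load 11/34]
  22 → USB stick 1  [load 33/34]
  5 → USB stick 2 (new)  [load 5/34]
  5 → USB stick 2  [load 10/34]
  21 → USB stick 2  [load 31/34]
  7 → USB stick 3 (new)  [load 7/34]
  8 → USB stick 3  [load 15/34]
3 USB sticks opened.

3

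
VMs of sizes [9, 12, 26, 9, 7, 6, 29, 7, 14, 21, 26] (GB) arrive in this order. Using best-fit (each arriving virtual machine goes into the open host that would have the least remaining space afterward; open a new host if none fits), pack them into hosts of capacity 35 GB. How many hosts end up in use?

6

  9 → host 1 (new)  [load 9/35]
  12 → host 1  [load 21/35]
  26 → host 2 (new)  [load 26/35]
  9 → host 2  [load 35/35]
  7 → host 1  [load 28/35]
  6 → host 1  [load 34/35]
  29 → host 3 (new)  [load 29/35]
  7 → host 4 (new)  [load 7/35]
  14 → host 4  [load 21/35]
  21 → host 5 (new)  [load 21/35]
  26 → host 6 (new)  [load 26/35]
6 hosts opened.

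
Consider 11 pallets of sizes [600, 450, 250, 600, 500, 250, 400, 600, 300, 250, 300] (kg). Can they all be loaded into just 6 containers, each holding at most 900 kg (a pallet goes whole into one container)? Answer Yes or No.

Yes

A valid assignment using 6 containers:
  container 1: 600 + 300 = 900
  container 2: 600 + 300 = 900
  container 3: 600 + 250 = 850
  container 4: 500 + 400 = 900
  container 5: 450 + 250 = 700
  container 6: 250 = 250
Every load is within 900 kg, so 6 containers suffice.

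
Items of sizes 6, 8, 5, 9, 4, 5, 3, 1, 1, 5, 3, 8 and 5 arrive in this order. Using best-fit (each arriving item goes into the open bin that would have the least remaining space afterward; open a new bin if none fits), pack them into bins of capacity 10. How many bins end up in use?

7

  6 → bin 1 (new)  [load 6/10]
  8 → bin 2 (new)  [load 8/10]
  5 → bin 3 (new)  [load 5/10]
  9 → bin 4 (new)  [load 9/10]
  4 → bin 1  [load 10/10]
  5 → bin 3  [load 10/10]
  3 → bin 5 (new)  [load 3/10]
  1 → bin 4  [load 10/10]
  1 → bin 2  [load 9/10]
  5 → bin 5  [load 8/10]
  3 → bin 6 (new)  [load 3/10]
  8 → bin 7 (new)  [load 8/10]
  5 → bin 6  [load 8/10]
7 bins opened.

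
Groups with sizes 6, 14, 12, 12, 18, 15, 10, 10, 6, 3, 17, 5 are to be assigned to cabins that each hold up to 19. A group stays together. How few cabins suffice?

8

Total = 18 + 17 + 15 + 14 + 12 + 12 + 10 + 10 + 6 + 6 + 5 + 3 = 128.
Lower bound: ⌈128/19⌉ = 7 cabins.
Also, 8 groups each exceed 19/2, and no two of those can share a cabin, so at least 8 cabins are needed.
A packing using 8 cabins:
  cabin 1: 18 = 18
  cabin 2: 17 = 17
  cabin 3: 15 + 3 = 18
  cabin 4: 14 + 5 = 19
  cabin 5: 12 + 6 = 18
  cabin 6: 12 + 6 = 18
  cabin 7: 10 = 10
  cabin 8: 10 = 10
This matches the lower bound, so 8 is optimal.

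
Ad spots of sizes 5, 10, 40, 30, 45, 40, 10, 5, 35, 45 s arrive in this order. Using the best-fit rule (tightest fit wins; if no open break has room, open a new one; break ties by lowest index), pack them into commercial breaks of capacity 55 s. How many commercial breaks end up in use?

6

  5 → break 1 (new)  [load 5/55]
  10 → break 1  [load 15/55]
  40 → break 1  [load 55/55]
  30 → break 2 (new)  [load 30/55]
  45 → break 3 (new)  [load 45/55]
  40 → break 4 (new)  [load 40/55]
  10 → break 3  [load 55/55]
  5 → break 4  [load 45/55]
  35 → break 5 (new)  [load 35/55]
  45 → break 6 (new)  [load 45/55]
6 commercial breaks opened.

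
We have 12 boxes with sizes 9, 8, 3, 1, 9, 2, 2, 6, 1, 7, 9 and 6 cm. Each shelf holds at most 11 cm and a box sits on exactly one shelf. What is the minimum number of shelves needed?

Total = 9 + 9 + 9 + 8 + 7 + 6 + 6 + 3 + 2 + 2 + 1 + 1 = 63 cm.
Lower bound: ⌈63/11⌉ = 6 shelves.
Also, 7 boxes each exceed 11/2 cm, and no two of those can share a shelf, so at least 7 shelves are needed.
A packing using 7 shelves:
  shelf 1: 9 + 2 = 11
  shelf 2: 9 + 2 = 11
  shelf 3: 9 + 1 + 1 = 11
  shelf 4: 8 + 3 = 11
  shelf 5: 7 = 7
  shelf 6: 6 = 6
  shelf 7: 6 = 6
This matches the lower bound, so 7 is optimal.

7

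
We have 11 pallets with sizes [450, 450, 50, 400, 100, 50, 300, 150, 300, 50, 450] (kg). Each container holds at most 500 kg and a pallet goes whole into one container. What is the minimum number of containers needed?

Total = 450 + 450 + 450 + 400 + 300 + 300 + 150 + 100 + 50 + 50 + 50 = 2750 kg.
Lower bound: ⌈2750/500⌉ = 6 containers.
A packing using 6 containers:
  container 1: 450 + 50 = 500
  container 2: 450 + 50 = 500
  container 3: 450 + 50 = 500
  container 4: 400 + 100 = 500
  container 5: 300 + 150 = 450
  container 6: 300 = 300
This matches the lower bound, so 6 is optimal.

6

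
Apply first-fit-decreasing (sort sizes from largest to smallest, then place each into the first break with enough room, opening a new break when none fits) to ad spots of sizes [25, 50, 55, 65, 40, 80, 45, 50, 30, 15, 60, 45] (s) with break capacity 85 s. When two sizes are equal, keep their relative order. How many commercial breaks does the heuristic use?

Sorted descending: 80, 65, 60, 55, 50, 50, 45, 45, 40, 30, 25, 15.
  80 → break 1 (new)  [load 80/85]
  65 → break 2 (new)  [load 65/85]
  60 → break 3 (new)  [load 60/85]
  55 → break 4 (new)  [load 55/85]
  50 → break 5 (new)  [load 50/85]
  50 → break 6 (new)  [load 50/85]
  45 → break 7 (new)  [load 45/85]
  45 → break 8 (new)  [load 45/85]
  40 → break 7  [load 85/85]
  30 → break 4  [load 85/85]
  25 → break 3  [load 85/85]
  15 → break 2  [load 80/85]
8 commercial breaks opened.

8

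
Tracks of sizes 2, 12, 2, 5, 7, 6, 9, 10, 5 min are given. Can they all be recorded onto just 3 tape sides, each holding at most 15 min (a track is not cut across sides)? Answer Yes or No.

Total = 58 min; ⌈58/15⌉ = 4.
At least 4 tape sides are required, but only 3 are allowed.

No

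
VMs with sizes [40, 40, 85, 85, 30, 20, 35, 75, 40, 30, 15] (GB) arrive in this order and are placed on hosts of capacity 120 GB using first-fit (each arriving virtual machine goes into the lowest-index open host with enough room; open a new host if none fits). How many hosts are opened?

5

  40 → host 1 (new)  [load 40/120]
  40 → host 1  [load 80/120]
  85 → host 2 (new)  [load 85/120]
  85 → host 3 (new)  [load 85/120]
  30 → host 1  [load 110/120]
  20 → host 2  [load 105/120]
  35 → host 3  [load 120/120]
  75 → host 4 (new)  [load 75/120]
  40 → host 4  [load 115/120]
  30 → host 5 (new)  [load 30/120]
  15 → host 2  [load 120/120]
5 hosts opened.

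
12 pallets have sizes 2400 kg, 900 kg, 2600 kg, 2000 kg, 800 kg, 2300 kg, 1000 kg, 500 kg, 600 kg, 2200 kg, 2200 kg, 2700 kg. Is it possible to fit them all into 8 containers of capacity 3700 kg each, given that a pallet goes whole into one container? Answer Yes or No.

A valid assignment using 7 containers:
  container 1: 2700 + 1000 = 3700
  container 2: 2600 + 900 = 3500
  container 3: 2400 + 800 + 500 = 3700
  container 4: 2300 + 600 = 2900
  container 5: 2200 = 2200
  container 6: 2200 = 2200
  container 7: 2000 = 2000
That uses only 7 ≤ 8, so 8 containers are enough.

Yes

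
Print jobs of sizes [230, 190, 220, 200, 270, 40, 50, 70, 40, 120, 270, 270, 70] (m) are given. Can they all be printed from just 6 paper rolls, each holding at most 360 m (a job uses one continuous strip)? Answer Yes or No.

No

Total = 2040 m; ⌈2040/360⌉ = 6.
7 print jobs each exceed half the capacity and cannot share a roll, forcing at least 7 paper rolls.
At least 7 paper rolls are required, but only 6 are allowed.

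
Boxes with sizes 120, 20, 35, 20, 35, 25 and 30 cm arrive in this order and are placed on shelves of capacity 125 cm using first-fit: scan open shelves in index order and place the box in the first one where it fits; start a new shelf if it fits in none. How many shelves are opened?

  120 → shelf 1 (new)  [load 120/125]
  20 → shelf 2 (new)  [load 20/125]
  35 → shelf 2  [load 55/125]
  20 → shelf 2  [load 75/125]
  35 → shelf 2  [load 110/125]
  25 → shelf 3 (new)  [load 25/125]
  30 → shelf 3  [load 55/125]
3 shelves opened.

3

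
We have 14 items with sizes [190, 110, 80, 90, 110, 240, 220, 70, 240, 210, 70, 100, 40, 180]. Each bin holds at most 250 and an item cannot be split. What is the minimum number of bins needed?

Total = 240 + 240 + 220 + 210 + 190 + 180 + 110 + 110 + 100 + 90 + 80 + 70 + 70 + 40 = 1950.
Lower bound: ⌈1950/250⌉ = 8 bins.
A packing using 9 bins:
  bin 1: 240 = 240
  bin 2: 240 = 240
  bin 3: 220 = 220
  bin 4: 210 + 40 = 250
  bin 5: 190 = 190
  bin 6: 180 + 70 = 250
  bin 7: 110 + 110 = 220
  bin 8: 100 + 90 = 190
  bin 9: 80 + 70 = 150
No arrangement into 8 bins stays within capacity, so 9 is optimal.

9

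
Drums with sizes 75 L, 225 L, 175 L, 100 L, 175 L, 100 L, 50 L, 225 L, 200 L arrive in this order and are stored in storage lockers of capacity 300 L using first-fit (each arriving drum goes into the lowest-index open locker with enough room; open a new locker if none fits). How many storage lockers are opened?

  75 → locker 1 (new)  [load 75/300]
  225 → locker 1  [load 300/300]
  175 → locker 2 (new)  [load 175/300]
  100 → locker 2  [load 275/300]
  175 → locker 3 (new)  [load 175/300]
  100 → locker 3  [load 275/300]
  50 → locker 4 (new)  [load 50/300]
  225 → locker 4  [load 275/300]
  200 → locker 5 (new)  [load 200/300]
5 storage lockers opened.

5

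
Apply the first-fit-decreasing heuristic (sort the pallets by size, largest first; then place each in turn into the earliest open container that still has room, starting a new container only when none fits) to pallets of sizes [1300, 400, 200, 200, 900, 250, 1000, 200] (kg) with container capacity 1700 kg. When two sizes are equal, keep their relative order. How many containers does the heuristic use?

Sorted descending: 1300, 1000, 900, 400, 250, 200, 200, 200.
  1300 → container 1 (new)  [load 1300/1700]
  1000 → container 2 (new)  [load 1000/1700]
  900 → container 3 (new)  [load 900/1700]
  400 → container 1  [load 1700/1700]
  250 → container 2  [load 1250/1700]
  200 → container 2  [load 1450/1700]
  200 → container 2  [load 1650/1700]
  200 → container 3  [load 1100/1700]
3 containers opened.

3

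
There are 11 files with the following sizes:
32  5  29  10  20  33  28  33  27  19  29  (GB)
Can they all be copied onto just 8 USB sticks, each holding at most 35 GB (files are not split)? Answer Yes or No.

Total = 265 GB; ⌈265/35⌉ = 8.
9 files each exceed half the capacity and cannot share a USB stick, forcing at least 9 USB sticks.
At least 9 USB sticks are required, but only 8 are allowed.

No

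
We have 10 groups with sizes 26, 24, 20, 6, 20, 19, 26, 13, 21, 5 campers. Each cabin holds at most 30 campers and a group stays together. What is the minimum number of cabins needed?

Total = 26 + 26 + 24 + 21 + 20 + 20 + 19 + 13 + 6 + 5 = 180 campers.
Lower bound: ⌈180/30⌉ = 6 cabins.
Also, 7 groups each exceed 15 campers, and no two of those can share a cabin, so at least 7 cabins are needed.
A packing using 8 cabins:
  cabin 1: 26 = 26
  cabin 2: 26 = 26
  cabin 3: 24 + 6 = 30
  cabin 4: 21 + 5 = 26
  cabin 5: 20 = 20
  cabin 6: 20 = 20
  cabin 7: 19 = 19
  cabin 8: 13 = 13
No arrangement into 7 cabins stays within capacity, so 8 is optimal.

8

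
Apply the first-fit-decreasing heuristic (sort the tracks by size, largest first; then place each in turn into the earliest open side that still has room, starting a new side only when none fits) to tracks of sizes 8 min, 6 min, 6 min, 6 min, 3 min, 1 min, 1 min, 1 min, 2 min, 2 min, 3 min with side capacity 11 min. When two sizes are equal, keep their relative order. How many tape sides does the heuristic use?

4

Sorted descending: 8, 6, 6, 6, 3, 3, 2, 2, 1, 1, 1.
  8 → side 1 (new)  [load 8/11]
  6 → side 2 (new)  [load 6/11]
  6 → side 3 (new)  [load 6/11]
  6 → side 4 (new)  [load 6/11]
  3 → side 1  [load 11/11]
  3 → side 2  [load 9/11]
  2 → side 2  [load 11/11]
  2 → side 3  [load 8/11]
  1 → side 3  [load 9/11]
  1 → side 3  [load 10/11]
  1 → side 3  [load 11/11]
4 tape sides opened.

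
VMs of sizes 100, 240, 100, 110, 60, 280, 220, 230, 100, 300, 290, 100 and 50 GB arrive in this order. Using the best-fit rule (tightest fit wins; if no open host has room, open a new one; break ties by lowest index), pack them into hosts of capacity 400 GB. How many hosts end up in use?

7

  100 → host 1 (new)  [load 100/400]
  240 → host 1  [load 340/400]
  100 → host 2 (new)  [load 100/400]
  110 → host 2  [load 210/400]
  60 → host 1  [load 400/400]
  280 → host 3 (new)  [load 280/400]
  220 → host 4 (new)  [load 220/400]
  230 → host 5 (new)  [load 230/400]
  100 → host 3  [load 380/400]
  300 → host 6 (new)  [load 300/400]
  290 → host 7 (new)  [load 290/400]
  100 → host 6  [load 400/400]
  50 → host 7  [load 340/400]
7 hosts opened.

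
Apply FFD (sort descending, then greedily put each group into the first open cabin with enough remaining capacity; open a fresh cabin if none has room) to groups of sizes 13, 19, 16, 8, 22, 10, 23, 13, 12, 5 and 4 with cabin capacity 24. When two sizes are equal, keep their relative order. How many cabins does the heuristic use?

Sorted descending: 23, 22, 19, 16, 13, 13, 12, 10, 8, 5, 4.
  23 → cabin 1 (new)  [load 23/24]
  22 → cabin 2 (new)  [load 22/24]
  19 → cabin 3 (new)  [load 19/24]
  16 → cabin 4 (new)  [load 16/24]
  13 → cabin 5 (new)  [load 13/24]
  13 → cabin 6 (new)  [load 13/24]
  12 → cabin 7 (new)  [load 12/24]
  10 → cabin 5  [load 23/24]
  8 → cabin 4  [load 24/24]
  5 → cabin 3  [load 24/24]
  4 → cabin 6  [load 17/24]
7 cabins opened.

7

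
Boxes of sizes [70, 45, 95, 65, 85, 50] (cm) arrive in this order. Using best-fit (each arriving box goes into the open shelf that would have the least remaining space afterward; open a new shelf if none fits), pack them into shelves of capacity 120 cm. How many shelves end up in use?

4

  70 → shelf 1 (new)  [load 70/120]
  45 → shelf 1  [load 115/120]
  95 → shelf 2 (new)  [load 95/120]
  65 → shelf 3 (new)  [load 65/120]
  85 → shelf 4 (new)  [load 85/120]
  50 → shelf 3  [load 115/120]
4 shelves opened.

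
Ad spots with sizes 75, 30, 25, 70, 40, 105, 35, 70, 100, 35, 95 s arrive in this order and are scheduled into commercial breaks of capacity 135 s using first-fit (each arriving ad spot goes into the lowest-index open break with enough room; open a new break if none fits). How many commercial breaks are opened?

6

  75 → break 1 (new)  [load 75/135]
  30 → break 1  [load 105/135]
  25 → break 1  [load 130/135]
  70 → break 2 (new)  [load 70/135]
  40 → break 2  [load 110/135]
  105 → break 3 (new)  [load 105/135]
  35 → break 4 (new)  [load 35/135]
  70 → break 4  [load 105/135]
  100 → break 5 (new)  [load 100/135]
  35 → break 5  [load 135/135]
  95 → break 6 (new)  [load 95/135]
6 commercial breaks opened.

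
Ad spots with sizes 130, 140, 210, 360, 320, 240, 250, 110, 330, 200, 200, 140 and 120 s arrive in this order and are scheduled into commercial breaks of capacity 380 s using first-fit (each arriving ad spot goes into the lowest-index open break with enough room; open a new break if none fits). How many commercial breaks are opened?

9

  130 → break 1 (new)  [load 130/380]
  140 → break 1  [load 270/380]
  210 → break 2 (new)  [load 210/380]
  360 → break 3 (new)  [load 360/380]
  320 → break 4 (new)  [load 320/380]
  240 → break 5 (new)  [load 240/380]
  250 → break 6 (new)  [load 250/380]
  110 → break 1  [load 380/380]
  330 → break 7 (new)  [load 330/380]
  200 → break 8 (new)  [load 200/380]
  200 → break 9 (new)  [load 200/380]
  140 → break 2  [load 350/380]
  120 → break 5  [load 360/380]
9 commercial breaks opened.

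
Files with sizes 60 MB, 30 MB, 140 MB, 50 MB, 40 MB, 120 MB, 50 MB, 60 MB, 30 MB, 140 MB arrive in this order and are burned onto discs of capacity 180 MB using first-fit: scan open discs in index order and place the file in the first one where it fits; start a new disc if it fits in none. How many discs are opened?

  60 → disc 1 (new)  [load 60/180]
  30 → disc 1  [load 90/180]
  140 → disc 2 (new)  [load 140/180]
  50 → disc 1  [load 140/180]
  40 → disc 1  [load 180/180]
  120 → disc 3 (new)  [load 120/180]
  50 → disc 3  [load 170/180]
  60 → disc 4 (new)  [load 60/180]
  30 → disc 2  [load 170/180]
  140 → disc 5 (new)  [load 140/180]
5 discs opened.

5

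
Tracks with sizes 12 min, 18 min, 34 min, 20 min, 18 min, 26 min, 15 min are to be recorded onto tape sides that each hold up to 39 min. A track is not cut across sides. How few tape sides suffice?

4

Total = 34 + 26 + 20 + 18 + 18 + 15 + 12 = 143 min.
Lower bound: ⌈143/39⌉ = 4 tape sides.
A packing using 4 tape sides:
  side 1: 34 = 34
  side 2: 26 + 12 = 38
  side 3: 20 + 18 = 38
  side 4: 18 + 15 = 33
This matches the lower bound, so 4 is optimal.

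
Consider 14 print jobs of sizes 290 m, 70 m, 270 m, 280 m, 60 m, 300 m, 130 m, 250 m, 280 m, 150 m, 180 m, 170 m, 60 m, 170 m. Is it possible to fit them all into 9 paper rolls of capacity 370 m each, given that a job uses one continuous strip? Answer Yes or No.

Yes

A valid assignment using 9 paper rolls:
  roll 1: 300 + 70 = 370
  roll 2: 290 + 60 = 350
  roll 3: 280 + 60 = 340
  roll 4: 280 = 280
  roll 5: 270 = 270
  roll 6: 250 = 250
  roll 7: 180 + 170 = 350
  roll 8: 170 + 150 = 320
  roll 9: 130 = 130
Every load is within 370 m, so 9 paper rolls suffice.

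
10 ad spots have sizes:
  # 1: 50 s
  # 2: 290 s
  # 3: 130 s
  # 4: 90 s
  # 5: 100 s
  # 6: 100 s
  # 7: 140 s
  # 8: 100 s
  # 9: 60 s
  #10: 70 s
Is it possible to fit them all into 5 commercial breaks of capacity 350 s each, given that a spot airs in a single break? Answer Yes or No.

A valid assignment using 4 commercial breaks:
  break 1: 290 + 60 = 350
  break 2: 140 + 130 + 70 = 340
  break 3: 100 + 100 + 100 + 50 = 350
  break 4: 90 = 90
That uses only 4 ≤ 5, so 5 commercial breaks are enough.

Yes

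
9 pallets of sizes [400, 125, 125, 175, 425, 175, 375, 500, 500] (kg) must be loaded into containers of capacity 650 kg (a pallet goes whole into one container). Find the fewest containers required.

5

Total = 500 + 500 + 425 + 400 + 375 + 175 + 175 + 125 + 125 = 2800 kg.
Lower bound: ⌈2800/650⌉ = 5 containers.
A packing using 5 containers:
  container 1: 500 + 125 = 625
  container 2: 500 + 125 = 625
  container 3: 425 + 175 = 600
  container 4: 400 + 175 = 575
  container 5: 375 = 375
This matches the lower bound, so 5 is optimal.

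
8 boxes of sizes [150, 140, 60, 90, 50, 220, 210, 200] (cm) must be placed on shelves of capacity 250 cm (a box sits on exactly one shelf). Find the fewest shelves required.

Total = 220 + 210 + 200 + 150 + 140 + 90 + 60 + 50 = 1120 cm.
Lower bound: ⌈1120/250⌉ = 5 shelves.
A packing using 5 shelves:
  shelf 1: 220 = 220
  shelf 2: 210 = 210
  shelf 3: 200 + 50 = 250
  shelf 4: 150 + 90 = 240
  shelf 5: 140 + 60 = 200
This matches the lower bound, so 5 is optimal.

5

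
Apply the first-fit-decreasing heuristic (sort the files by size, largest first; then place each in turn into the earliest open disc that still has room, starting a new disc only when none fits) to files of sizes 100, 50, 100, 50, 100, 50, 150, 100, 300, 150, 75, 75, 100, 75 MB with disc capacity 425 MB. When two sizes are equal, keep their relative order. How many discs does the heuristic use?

Sorted descending: 300, 150, 150, 100, 100, 100, 100, 100, 75, 75, 75, 50, 50, 50.
  300 → disc 1 (new)  [load 300/425]
  150 → disc 2 (new)  [load 150/425]
  150 → disc 2  [load 300/425]
  100 → disc 1  [load 400/425]
  100 → disc 2  [load 400/425]
  100 → disc 3 (new)  [load 100/425]
  100 → disc 3  [load 200/425]
  100 → disc 3  [load 300/425]
  75 → disc 3  [load 375/425]
  75 → disc 4 (new)  [load 75/425]
  75 → disc 4  [load 150/425]
  50 → disc 3  [load 425/425]
  50 → disc 4  [load 200/425]
  50 → disc 4  [load 250/425]
4 discs opened.

4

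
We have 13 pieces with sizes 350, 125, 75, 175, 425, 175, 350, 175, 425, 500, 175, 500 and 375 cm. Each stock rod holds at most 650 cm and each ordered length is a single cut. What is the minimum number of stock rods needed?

7

Total = 500 + 500 + 425 + 425 + 375 + 350 + 350 + 175 + 175 + 175 + 175 + 125 + 75 = 3825 cm.
Lower bound: ⌈3825/650⌉ = 6 stock rods.
Also, 7 pieces each exceed 325 cm, and no two of those can share a stock rod, so at least 7 stock rods are needed.
A packing using 7 stock rods:
  stock rod 1: 500 + 125 = 625
  stock rod 2: 500 + 75 = 575
  stock rod 3: 425 + 175 = 600
  stock rod 4: 425 + 175 = 600
  stock rod 5: 375 + 175 = 550
  stock rod 6: 350 + 175 = 525
  stock rod 7: 350 = 350
This matches the lower bound, so 7 is optimal.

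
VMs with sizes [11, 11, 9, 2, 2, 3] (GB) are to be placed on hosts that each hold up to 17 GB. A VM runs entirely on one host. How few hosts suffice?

Total = 11 + 11 + 9 + 3 + 2 + 2 = 38 GB.
Lower bound: ⌈38/17⌉ = 3 hosts.
A packing using 3 hosts:
  host 1: 11 + 3 + 2 = 16
  host 2: 11 + 2 = 13
  host 3: 9 = 9
This matches the lower bound, so 3 is optimal.

3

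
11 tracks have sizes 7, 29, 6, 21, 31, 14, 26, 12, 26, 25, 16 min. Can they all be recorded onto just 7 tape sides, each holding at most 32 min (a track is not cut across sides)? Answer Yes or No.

Total = 213 min; ⌈213/32⌉ = 7.
The bound of 7 does not rule out 7, but exhaustive search shows no assignment into 7 tape sides of capacity 32 min exists — the minimum is 8.

No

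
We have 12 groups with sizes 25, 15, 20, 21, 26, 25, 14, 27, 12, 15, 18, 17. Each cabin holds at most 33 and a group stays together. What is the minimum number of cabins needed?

9

Total = 27 + 26 + 25 + 25 + 21 + 20 + 18 + 17 + 15 + 15 + 14 + 12 = 235.
Lower bound: ⌈235/33⌉ = 8 cabins.
A packing using 9 cabins:
  cabin 1: 27 = 27
  cabin 2: 26 = 26
  cabin 3: 25 = 25
  cabin 4: 25 = 25
  cabin 5: 21 + 12 = 33
  cabin 6: 20 = 20
  cabin 7: 18 + 15 = 33
  cabin 8: 17 + 15 = 32
  cabin 9: 14 = 14
No arrangement into 8 cabins stays within capacity, so 9 is optimal.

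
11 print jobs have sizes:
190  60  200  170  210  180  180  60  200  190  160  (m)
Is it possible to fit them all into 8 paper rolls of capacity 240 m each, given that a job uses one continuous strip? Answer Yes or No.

Total = 1800 m; ⌈1800/240⌉ = 8.
9 print jobs each exceed half the capacity and cannot share a roll, forcing at least 9 paper rolls.
At least 9 paper rolls are required, but only 8 are allowed.

No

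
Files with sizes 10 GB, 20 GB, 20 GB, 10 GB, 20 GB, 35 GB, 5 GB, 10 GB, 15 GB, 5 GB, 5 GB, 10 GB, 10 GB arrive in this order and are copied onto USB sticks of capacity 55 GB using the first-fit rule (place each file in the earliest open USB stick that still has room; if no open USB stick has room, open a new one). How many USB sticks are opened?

4

  10 → USB stick 1 (new)  [load 10/55]
  20 → USB stick 1  [load 30/55]
  20 → USB stick 1  [load 50/55]
  10 → USB stick 2 (new)  [load 10/55]
  20 → USB stick 2  [load 30/55]
  35 → USB stick 3 (new)  [load 35/55]
  5 → USB stick 1  [load 55/55]
  10 → USB stick 2  [load 40/55]
  15 → USB stick 2  [load 55/55]
  5 → USB stick 3  [load 40/55]
  5 → USB stick 3  [load 45/55]
  10 → USB stick 3  [load 55/55]
  10 → USB stick 4 (new)  [load 10/55]
4 USB sticks opened.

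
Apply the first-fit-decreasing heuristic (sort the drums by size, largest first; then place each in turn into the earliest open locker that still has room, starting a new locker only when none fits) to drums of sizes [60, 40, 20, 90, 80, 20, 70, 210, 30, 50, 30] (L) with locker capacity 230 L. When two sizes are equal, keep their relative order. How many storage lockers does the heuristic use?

4

Sorted descending: 210, 90, 80, 70, 60, 50, 40, 30, 30, 20, 20.
  210 → locker 1 (new)  [load 210/230]
  90 → locker 2 (new)  [load 90/230]
  80 → locker 2  [load 170/230]
  70 → locker 3 (new)  [load 70/230]
  60 → locker 2  [load 230/230]
  50 → locker 3  [load 120/230]
  40 → locker 3  [load 160/230]
  30 → locker 3  [load 190/230]
  30 → locker 3  [load 220/230]
  20 → locker 1  [load 230/230]
  20 → locker 4 (new)  [load 20/230]
4 storage lockers opened.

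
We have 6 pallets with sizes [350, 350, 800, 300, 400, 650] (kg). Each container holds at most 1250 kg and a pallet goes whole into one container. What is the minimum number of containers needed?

3

Total = 800 + 650 + 400 + 350 + 350 + 300 = 2850 kg.
Lower bound: ⌈2850/1250⌉ = 3 containers.
A packing using 3 containers:
  container 1: 800 + 400 = 1200
  container 2: 650 + 350 = 1000
  container 3: 350 + 300 = 650
This matches the lower bound, so 3 is optimal.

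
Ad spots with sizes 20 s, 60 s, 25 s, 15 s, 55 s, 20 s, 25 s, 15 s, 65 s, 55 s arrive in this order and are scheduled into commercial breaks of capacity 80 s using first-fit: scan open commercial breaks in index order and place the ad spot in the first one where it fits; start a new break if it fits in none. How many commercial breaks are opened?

  20 → break 1 (new)  [load 20/80]
  60 → break 1  [load 80/80]
  25 → break 2 (new)  [load 25/80]
  15 → break 2  [load 40/80]
  55 → break 3 (new)  [load 55/80]
  20 → break 2  [load 60/80]
  25 → break 3  [load 80/80]
  15 → break 2  [load 75/80]
  65 → break 4 (new)  [load 65/80]
  55 → break 5 (new)  [load 55/80]
5 commercial breaks opened.

5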